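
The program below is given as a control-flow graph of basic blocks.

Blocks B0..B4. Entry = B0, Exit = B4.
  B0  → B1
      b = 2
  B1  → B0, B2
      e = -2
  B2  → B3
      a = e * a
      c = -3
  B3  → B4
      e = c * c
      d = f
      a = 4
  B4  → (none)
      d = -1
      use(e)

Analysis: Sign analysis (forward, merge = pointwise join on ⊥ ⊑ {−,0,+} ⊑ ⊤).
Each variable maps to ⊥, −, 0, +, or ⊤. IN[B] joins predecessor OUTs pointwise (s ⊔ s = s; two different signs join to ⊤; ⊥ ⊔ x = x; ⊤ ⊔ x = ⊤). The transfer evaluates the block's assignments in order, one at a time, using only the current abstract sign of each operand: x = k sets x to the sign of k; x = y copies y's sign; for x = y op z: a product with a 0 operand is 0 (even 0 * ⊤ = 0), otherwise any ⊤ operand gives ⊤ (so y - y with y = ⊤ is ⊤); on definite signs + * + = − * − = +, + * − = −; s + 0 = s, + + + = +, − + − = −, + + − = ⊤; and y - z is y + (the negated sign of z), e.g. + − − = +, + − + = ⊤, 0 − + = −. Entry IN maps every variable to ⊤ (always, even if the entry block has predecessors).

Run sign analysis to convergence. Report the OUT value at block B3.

Converged values:
  B0:  IN=(all ⊤)  OUT={b:+; rest ⊤}
  B1:  IN={b:+; rest ⊤}  OUT={b:+, e:-; rest ⊤}
  B2:  IN={b:+, e:-; rest ⊤}  OUT={b:+, c:-, e:-; rest ⊤}
  B3:  IN={b:+, c:-, e:-; rest ⊤}  OUT={a:+, b:+, c:-, e:+; rest ⊤}
  B4:  IN={a:+, b:+, c:-, e:+; rest ⊤}  OUT={a:+, b:+, c:-, d:-, e:+; rest ⊤}

Merge at B3: IN[B3] = OUT[B2] = {a: ⊤, b: +, c: -, d: ⊤, e: -, f: ⊤}
Applying B3's transfer function to that IN value gives OUT[B3] (row B3 above).

Answer: {a: +, b: +, c: -, d: ⊤, e: +, f: ⊤}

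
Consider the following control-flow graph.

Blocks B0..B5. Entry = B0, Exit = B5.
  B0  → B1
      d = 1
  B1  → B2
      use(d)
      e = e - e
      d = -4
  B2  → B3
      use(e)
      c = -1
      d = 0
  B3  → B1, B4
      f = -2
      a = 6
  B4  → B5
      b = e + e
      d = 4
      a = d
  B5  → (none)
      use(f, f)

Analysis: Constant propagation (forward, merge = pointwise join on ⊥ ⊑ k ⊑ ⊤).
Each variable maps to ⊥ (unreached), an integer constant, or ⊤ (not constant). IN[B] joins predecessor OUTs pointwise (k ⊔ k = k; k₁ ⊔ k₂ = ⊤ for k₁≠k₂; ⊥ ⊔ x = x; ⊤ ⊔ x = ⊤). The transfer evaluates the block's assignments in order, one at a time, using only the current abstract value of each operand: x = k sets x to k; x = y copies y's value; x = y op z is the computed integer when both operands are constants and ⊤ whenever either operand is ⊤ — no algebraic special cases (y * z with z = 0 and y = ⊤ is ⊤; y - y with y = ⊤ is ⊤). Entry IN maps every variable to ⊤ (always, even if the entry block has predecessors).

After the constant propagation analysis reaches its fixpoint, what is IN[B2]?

Per-block solution:
  B0: | IN=(all ⊤) | OUT={d:1; rest ⊤}
  B1: | IN=(all ⊤) | OUT={d:-4; rest ⊤}
  B2: | IN={d:-4; rest ⊤} | OUT={c:-1, d:0; rest ⊤}
  B3: | IN={c:-1, d:0; rest ⊤} | OUT={a:6, c:-1, d:0, f:-2; rest ⊤}
  B4: | IN={a:6, c:-1, d:0, f:-2; rest ⊤} | OUT={a:4, c:-1, d:4, f:-2; rest ⊤}
  B5: | IN={a:4, c:-1, d:4, f:-2; rest ⊤} | OUT={a:4, c:-1, d:4, f:-2; rest ⊤}

Merge at B2: IN[B2] = OUT[B1] = {a: ⊤, b: ⊤, c: ⊤, d: -4, e: ⊤, f: ⊤}

Answer: {a: ⊤, b: ⊤, c: ⊤, d: -4, e: ⊤, f: ⊤}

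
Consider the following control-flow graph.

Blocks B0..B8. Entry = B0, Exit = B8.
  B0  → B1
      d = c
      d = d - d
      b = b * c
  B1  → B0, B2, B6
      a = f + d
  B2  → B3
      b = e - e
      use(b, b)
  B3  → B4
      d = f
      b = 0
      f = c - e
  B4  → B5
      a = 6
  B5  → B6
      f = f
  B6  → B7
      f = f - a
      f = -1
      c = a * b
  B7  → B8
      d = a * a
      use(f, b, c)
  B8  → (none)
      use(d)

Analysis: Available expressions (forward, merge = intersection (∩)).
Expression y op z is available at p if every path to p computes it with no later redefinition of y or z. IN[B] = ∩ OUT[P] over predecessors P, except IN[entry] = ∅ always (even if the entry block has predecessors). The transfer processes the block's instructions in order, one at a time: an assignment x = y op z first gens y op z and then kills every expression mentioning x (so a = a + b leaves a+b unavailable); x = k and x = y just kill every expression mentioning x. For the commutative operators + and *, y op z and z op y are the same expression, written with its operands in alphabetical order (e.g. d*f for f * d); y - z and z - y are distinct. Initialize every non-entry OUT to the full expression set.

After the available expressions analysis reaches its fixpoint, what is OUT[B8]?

Answer: {a*a, a*b}

Derivation:
Per-block solution:
  B0:  IN={}  OUT={}
  B1:  IN={}  OUT={d+f}
  B2:  IN={d+f}  OUT={d+f, e-e}
  B3:  IN={d+f, e-e}  OUT={c-e, e-e}
  B4:  IN={c-e, e-e}  OUT={c-e, e-e}
  B5:  IN={c-e, e-e}  OUT={c-e, e-e}
  B6:  IN={}  OUT={a*b}
  B7:  IN={a*b}  OUT={a*a, a*b}
  B8:  IN={a*a, a*b}  OUT={a*a, a*b}

Merge at B8: IN[B8] = OUT[B7] = {a*a, a*b}
Applying B8's transfer function to that IN value gives OUT[B8] (row B8 above).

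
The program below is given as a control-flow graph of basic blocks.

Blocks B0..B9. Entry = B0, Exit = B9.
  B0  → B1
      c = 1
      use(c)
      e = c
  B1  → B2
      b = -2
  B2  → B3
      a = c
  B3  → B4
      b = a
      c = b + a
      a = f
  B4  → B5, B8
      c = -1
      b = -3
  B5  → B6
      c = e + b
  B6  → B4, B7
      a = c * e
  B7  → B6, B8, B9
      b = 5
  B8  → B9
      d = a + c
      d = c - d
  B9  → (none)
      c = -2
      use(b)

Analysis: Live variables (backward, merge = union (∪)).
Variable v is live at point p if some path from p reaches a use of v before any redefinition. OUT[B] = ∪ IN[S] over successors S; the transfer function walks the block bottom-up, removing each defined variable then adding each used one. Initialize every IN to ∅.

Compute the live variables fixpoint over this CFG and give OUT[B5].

Answer: {c, e}

Trace:
Converged values:
  B0:   IN={f}   OUT={c, e, f}
  B1:   IN={c, e, f}   OUT={c, e, f}
  B2:   IN={c, e, f}   OUT={a, e, f}
  B3:   IN={a, e, f}   OUT={a, e}
  B4:   IN={a, e}   OUT={a, b, c, e}
  B5:   IN={b, e}   OUT={c, e}
  B6:   IN={c, e}   OUT={a, c, e}
  B7:   IN={a, c, e}   OUT={a, b, c, e}
  B8:   IN={a, b, c}   OUT={b}
  B9:   IN={b}   OUT={}

Merge at B5: OUT[B5] = IN[B6] = {c, e}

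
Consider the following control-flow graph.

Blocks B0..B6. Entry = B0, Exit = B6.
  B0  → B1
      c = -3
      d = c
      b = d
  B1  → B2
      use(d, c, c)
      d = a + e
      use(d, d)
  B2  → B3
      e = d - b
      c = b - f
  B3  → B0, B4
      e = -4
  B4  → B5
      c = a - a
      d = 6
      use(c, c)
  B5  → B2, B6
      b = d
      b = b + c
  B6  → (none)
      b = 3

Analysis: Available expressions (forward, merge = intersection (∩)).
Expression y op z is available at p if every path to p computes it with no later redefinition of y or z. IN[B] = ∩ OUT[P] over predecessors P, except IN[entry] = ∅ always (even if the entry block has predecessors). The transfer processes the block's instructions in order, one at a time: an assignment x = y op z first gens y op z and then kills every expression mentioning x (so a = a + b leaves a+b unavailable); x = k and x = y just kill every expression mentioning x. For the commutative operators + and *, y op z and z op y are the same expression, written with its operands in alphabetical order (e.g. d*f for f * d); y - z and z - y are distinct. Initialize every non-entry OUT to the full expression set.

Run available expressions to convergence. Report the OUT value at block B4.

Fixpoint table:
  B0:   IN={}   OUT={}
  B1:   IN={}   OUT={a+e}
  B2:   IN={}   OUT={b-f, d-b}
  B3:   IN={b-f, d-b}   OUT={b-f, d-b}
  B4:   IN={b-f, d-b}   OUT={a-a, b-f}
  B5:   IN={a-a, b-f}   OUT={a-a}
  B6:   IN={a-a}   OUT={a-a}

Merge at B4: IN[B4] = OUT[B3] = {b-f, d-b}
Applying B4's transfer function to that IN value gives OUT[B4] (row B4 above).

Answer: {a-a, b-f}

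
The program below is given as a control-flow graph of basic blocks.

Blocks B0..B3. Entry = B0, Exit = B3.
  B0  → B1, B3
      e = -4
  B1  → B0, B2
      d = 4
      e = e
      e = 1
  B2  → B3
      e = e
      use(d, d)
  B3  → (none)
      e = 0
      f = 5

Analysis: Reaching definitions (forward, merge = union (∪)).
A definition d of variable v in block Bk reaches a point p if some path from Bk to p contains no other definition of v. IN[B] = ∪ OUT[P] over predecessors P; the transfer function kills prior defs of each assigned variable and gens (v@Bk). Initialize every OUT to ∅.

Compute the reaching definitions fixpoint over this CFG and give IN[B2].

Fixpoint table:
  B0:  IN={d@B1, e@B1}  OUT={d@B1, e@B0}
  B1:  IN={d@B1, e@B0}  OUT={d@B1, e@B1}
  B2:  IN={d@B1, e@B1}  OUT={d@B1, e@B2}
  B3:  IN={d@B1, e@B0, e@B2}  OUT={d@B1, e@B3, f@B3}

Merge at B2: IN[B2] = OUT[B1] = {d@B1, e@B1}

Answer: {d@B1, e@B1}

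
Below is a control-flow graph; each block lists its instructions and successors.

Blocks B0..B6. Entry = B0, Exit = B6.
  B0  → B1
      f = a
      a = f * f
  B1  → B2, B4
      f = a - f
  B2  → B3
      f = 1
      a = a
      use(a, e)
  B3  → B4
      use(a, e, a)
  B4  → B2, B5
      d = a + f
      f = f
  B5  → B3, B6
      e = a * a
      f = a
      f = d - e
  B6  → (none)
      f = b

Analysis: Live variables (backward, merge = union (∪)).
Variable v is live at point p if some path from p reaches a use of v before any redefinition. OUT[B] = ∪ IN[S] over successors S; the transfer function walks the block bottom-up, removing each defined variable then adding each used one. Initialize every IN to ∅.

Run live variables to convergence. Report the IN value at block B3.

Answer: {a, b, e, f}

Trace:
Fixpoint table:
  B0:  IN={a, b, e}  OUT={a, b, e, f}
  B1:  IN={a, b, e, f}  OUT={a, b, e, f}
  B2:  IN={a, b, e}  OUT={a, b, e, f}
  B3:  IN={a, b, e, f}  OUT={a, b, e, f}
  B4:  IN={a, b, e, f}  OUT={a, b, d, e}
  B5:  IN={a, b, d}  OUT={a, b, e, f}
  B6:  IN={b}  OUT={}

Merge at B3: OUT[B3] = IN[B4] = {a, b, e, f}
Applying B3's transfer function to that OUT value gives IN[B3] (row B3 above).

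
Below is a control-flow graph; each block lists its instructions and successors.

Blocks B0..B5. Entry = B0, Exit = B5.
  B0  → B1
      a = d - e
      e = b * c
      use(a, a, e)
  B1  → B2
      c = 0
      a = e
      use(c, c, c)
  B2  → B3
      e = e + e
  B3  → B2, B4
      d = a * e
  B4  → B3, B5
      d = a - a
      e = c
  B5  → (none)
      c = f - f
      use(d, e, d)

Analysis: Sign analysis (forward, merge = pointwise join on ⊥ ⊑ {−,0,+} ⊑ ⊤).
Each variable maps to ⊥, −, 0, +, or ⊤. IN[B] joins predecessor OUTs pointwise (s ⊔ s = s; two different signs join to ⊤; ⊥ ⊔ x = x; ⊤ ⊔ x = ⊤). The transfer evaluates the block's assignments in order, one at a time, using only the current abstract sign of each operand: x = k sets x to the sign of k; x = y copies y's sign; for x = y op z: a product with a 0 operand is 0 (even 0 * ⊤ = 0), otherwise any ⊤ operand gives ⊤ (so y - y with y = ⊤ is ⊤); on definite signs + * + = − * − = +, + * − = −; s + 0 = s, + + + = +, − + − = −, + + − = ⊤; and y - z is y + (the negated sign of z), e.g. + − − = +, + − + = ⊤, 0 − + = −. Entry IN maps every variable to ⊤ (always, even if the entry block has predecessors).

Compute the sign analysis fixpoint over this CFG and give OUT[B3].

Converged values:
  B0:   IN=(all ⊤)   OUT=(all ⊤)
  B1:   IN=(all ⊤)   OUT={c:0; rest ⊤}
  B2:   IN={c:0; rest ⊤}   OUT={c:0; rest ⊤}
  B3:   IN={c:0; rest ⊤}   OUT={c:0; rest ⊤}
  B4:   IN={c:0; rest ⊤}   OUT={c:0, e:0; rest ⊤}
  B5:   IN={c:0, e:0; rest ⊤}   OUT={e:0; rest ⊤}

Merge at B3: IN[B3] = OUT[B2] ⊔ OUT[B4] = {a: ⊤, b: ⊤, c: 0, d: ⊤, e: ⊤, f: ⊤}
Applying B3's transfer function to that IN value gives OUT[B3] (row B3 above).

Answer: {a: ⊤, b: ⊤, c: 0, d: ⊤, e: ⊤, f: ⊤}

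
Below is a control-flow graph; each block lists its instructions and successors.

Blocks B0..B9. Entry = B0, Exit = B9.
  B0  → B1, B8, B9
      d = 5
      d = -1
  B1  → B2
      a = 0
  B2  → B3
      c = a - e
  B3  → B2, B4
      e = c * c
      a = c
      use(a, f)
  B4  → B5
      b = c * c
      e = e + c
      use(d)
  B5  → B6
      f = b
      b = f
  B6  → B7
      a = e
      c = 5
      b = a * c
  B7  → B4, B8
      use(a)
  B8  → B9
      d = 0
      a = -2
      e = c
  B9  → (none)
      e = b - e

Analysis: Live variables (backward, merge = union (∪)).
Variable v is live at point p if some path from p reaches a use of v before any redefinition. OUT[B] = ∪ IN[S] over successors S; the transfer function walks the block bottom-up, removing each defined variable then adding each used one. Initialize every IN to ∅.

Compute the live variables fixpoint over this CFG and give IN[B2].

Per-block solution:
  B0: | IN={b, c, e, f} | OUT={b, c, d, e, f}
  B1: | IN={d, e, f} | OUT={a, d, e, f}
  B2: | IN={a, d, e, f} | OUT={c, d, f}
  B3: | IN={c, d, f} | OUT={a, c, d, e, f}
  B4: | IN={c, d, e} | OUT={b, d, e}
  B5: | IN={b, d, e} | OUT={d, e}
  B6: | IN={d, e} | OUT={a, b, c, d, e}
  B7: | IN={a, b, c, d, e} | OUT={b, c, d, e}
  B8: | IN={b, c} | OUT={b, e}
  B9: | IN={b, e} | OUT={}

Merge at B2: OUT[B2] = IN[B3] = {c, d, f}
Applying B2's transfer function to that OUT value gives IN[B2] (row B2 above).

Answer: {a, d, e, f}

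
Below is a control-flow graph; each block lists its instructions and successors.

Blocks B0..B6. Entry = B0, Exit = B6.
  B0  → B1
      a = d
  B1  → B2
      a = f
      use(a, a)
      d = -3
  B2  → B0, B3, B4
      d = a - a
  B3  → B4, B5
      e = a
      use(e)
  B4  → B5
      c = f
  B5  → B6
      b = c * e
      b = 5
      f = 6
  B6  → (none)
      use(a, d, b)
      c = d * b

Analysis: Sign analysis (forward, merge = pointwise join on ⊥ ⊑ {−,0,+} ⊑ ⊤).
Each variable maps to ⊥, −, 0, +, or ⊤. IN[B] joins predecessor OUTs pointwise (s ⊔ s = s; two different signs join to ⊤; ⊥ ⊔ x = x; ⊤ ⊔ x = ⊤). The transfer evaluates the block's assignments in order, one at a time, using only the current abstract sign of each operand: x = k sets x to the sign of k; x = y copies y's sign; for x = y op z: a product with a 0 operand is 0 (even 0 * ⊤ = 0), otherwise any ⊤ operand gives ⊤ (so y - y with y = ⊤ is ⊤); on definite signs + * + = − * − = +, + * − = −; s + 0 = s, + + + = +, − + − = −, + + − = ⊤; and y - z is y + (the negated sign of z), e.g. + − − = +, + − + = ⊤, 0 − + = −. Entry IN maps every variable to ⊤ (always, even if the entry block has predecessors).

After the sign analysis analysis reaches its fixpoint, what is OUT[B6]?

Answer: {a: ⊤, b: +, c: ⊤, d: ⊤, e: ⊤, f: +}

Working:
Fixpoint table:
  B0:  IN=(all ⊤)  OUT=(all ⊤)
  B1:  IN=(all ⊤)  OUT={d:-; rest ⊤}
  B2:  IN={d:-; rest ⊤}  OUT=(all ⊤)
  B3:  IN=(all ⊤)  OUT=(all ⊤)
  B4:  IN=(all ⊤)  OUT=(all ⊤)
  B5:  IN=(all ⊤)  OUT={b:+, f:+; rest ⊤}
  B6:  IN={b:+, f:+; rest ⊤}  OUT={b:+, f:+; rest ⊤}

Merge at B6: IN[B6] = OUT[B5] = {a: ⊤, b: +, c: ⊤, d: ⊤, e: ⊤, f: +}
Applying B6's transfer function to that IN value gives OUT[B6] (row B6 above).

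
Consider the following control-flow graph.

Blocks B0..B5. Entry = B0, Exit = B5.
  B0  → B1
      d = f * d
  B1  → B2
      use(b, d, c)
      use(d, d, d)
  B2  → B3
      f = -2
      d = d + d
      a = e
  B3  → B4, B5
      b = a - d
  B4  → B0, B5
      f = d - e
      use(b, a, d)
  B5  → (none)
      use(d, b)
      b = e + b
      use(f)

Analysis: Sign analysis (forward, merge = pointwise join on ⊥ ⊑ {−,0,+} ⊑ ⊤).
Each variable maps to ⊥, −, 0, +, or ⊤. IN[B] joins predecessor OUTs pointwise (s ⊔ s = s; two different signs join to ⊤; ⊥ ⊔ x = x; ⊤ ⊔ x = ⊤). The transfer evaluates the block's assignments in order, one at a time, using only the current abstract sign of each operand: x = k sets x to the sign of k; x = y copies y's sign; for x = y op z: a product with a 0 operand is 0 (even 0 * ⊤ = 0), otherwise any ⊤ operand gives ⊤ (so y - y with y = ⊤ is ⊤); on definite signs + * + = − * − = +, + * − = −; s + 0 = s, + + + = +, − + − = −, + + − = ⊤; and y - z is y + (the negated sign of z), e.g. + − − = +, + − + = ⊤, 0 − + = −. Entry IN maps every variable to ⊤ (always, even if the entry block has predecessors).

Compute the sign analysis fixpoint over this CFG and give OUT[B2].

Fixpoint table:
  B0: | IN=(all ⊤) | OUT=(all ⊤)
  B1: | IN=(all ⊤) | OUT=(all ⊤)
  B2: | IN=(all ⊤) | OUT={f:-; rest ⊤}
  B3: | IN={f:-; rest ⊤} | OUT={f:-; rest ⊤}
  B4: | IN={f:-; rest ⊤} | OUT=(all ⊤)
  B5: | IN=(all ⊤) | OUT=(all ⊤)

Merge at B2: IN[B2] = OUT[B1] = {a: ⊤, b: ⊤, c: ⊤, d: ⊤, e: ⊤, f: ⊤}
Applying B2's transfer function to that IN value gives OUT[B2] (row B2 above).

Answer: {a: ⊤, b: ⊤, c: ⊤, d: ⊤, e: ⊤, f: -}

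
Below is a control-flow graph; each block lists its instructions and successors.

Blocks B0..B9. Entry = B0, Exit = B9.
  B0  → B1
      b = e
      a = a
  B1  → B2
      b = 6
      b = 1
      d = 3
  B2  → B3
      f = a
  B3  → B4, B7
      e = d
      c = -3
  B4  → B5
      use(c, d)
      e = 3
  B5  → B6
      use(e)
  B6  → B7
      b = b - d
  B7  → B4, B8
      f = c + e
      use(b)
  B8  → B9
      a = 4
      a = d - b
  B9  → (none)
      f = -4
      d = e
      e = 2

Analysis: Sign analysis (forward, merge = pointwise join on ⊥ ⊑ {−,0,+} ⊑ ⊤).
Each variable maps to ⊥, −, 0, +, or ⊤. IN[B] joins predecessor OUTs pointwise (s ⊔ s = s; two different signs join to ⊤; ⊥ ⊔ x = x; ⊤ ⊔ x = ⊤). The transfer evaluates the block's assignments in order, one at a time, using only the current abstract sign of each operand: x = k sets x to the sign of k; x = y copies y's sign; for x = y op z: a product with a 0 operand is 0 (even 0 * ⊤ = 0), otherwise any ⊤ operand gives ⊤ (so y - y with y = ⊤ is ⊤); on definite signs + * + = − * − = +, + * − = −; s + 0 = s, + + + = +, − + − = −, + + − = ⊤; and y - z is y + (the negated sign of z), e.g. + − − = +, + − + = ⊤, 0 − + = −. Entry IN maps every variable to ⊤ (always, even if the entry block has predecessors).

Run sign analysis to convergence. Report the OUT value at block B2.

Converged values:
  B0: | IN=(all ⊤) | OUT=(all ⊤)
  B1: | IN=(all ⊤) | OUT={b:+, d:+; rest ⊤}
  B2: | IN={b:+, d:+; rest ⊤} | OUT={b:+, d:+; rest ⊤}
  B3: | IN={b:+, d:+; rest ⊤} | OUT={b:+, c:-, d:+, e:+; rest ⊤}
  B4: | IN={c:-, d:+, e:+; rest ⊤} | OUT={c:-, d:+, e:+; rest ⊤}
  B5: | IN={c:-, d:+, e:+; rest ⊤} | OUT={c:-, d:+, e:+; rest ⊤}
  B6: | IN={c:-, d:+, e:+; rest ⊤} | OUT={c:-, d:+, e:+; rest ⊤}
  B7: | IN={c:-, d:+, e:+; rest ⊤} | OUT={c:-, d:+, e:+; rest ⊤}
  B8: | IN={c:-, d:+, e:+; rest ⊤} | OUT={c:-, d:+, e:+; rest ⊤}
  B9: | IN={c:-, d:+, e:+; rest ⊤} | OUT={c:-, d:+, e:+, f:-; rest ⊤}

Merge at B2: IN[B2] = OUT[B1] = {a: ⊤, b: +, c: ⊤, d: +, e: ⊤, f: ⊤}
Applying B2's transfer function to that IN value gives OUT[B2] (row B2 above).

Answer: {a: ⊤, b: +, c: ⊤, d: +, e: ⊤, f: ⊤}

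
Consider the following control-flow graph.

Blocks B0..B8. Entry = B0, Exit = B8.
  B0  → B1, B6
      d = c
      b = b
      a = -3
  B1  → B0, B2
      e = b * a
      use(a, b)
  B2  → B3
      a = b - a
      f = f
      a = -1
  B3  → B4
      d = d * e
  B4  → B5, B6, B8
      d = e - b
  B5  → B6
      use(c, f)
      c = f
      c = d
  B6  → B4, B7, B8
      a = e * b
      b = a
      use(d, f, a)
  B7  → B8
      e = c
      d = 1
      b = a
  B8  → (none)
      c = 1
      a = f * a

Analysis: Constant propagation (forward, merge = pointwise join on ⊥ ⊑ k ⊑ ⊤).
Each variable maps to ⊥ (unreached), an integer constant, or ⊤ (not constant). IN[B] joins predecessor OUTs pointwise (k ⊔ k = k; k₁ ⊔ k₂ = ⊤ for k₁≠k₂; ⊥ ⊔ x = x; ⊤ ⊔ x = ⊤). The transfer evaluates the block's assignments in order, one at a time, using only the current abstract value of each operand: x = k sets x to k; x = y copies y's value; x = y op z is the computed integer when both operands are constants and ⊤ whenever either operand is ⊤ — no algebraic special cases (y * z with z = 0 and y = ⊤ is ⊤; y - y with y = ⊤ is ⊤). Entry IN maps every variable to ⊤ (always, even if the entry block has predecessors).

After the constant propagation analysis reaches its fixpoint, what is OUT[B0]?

Answer: {a: -3, b: ⊤, c: ⊤, d: ⊤, e: ⊤, f: ⊤}

Derivation:
Converged values:
  B0:   IN=(all ⊤)   OUT={a:-3; rest ⊤}
  B1:   IN={a:-3; rest ⊤}   OUT={a:-3; rest ⊤}
  B2:   IN={a:-3; rest ⊤}   OUT={a:-1; rest ⊤}
  B3:   IN={a:-1; rest ⊤}   OUT={a:-1; rest ⊤}
  B4:   IN=(all ⊤)   OUT=(all ⊤)
  B5:   IN=(all ⊤)   OUT=(all ⊤)
  B6:   IN=(all ⊤)   OUT=(all ⊤)
  B7:   IN=(all ⊤)   OUT={d:1; rest ⊤}
  B8:   IN=(all ⊤)   OUT={c:1; rest ⊤}

Merge at B0 (entry node, so the boundary value (all ⊤) is joined with the incoming edge(s)): IN[B0] = (all ⊤) ⊔ OUT[B1] = {a: ⊤, b: ⊤, c: ⊤, d: ⊤, e: ⊤, f: ⊤}
Applying B0's transfer function to that IN value gives OUT[B0] (row B0 above).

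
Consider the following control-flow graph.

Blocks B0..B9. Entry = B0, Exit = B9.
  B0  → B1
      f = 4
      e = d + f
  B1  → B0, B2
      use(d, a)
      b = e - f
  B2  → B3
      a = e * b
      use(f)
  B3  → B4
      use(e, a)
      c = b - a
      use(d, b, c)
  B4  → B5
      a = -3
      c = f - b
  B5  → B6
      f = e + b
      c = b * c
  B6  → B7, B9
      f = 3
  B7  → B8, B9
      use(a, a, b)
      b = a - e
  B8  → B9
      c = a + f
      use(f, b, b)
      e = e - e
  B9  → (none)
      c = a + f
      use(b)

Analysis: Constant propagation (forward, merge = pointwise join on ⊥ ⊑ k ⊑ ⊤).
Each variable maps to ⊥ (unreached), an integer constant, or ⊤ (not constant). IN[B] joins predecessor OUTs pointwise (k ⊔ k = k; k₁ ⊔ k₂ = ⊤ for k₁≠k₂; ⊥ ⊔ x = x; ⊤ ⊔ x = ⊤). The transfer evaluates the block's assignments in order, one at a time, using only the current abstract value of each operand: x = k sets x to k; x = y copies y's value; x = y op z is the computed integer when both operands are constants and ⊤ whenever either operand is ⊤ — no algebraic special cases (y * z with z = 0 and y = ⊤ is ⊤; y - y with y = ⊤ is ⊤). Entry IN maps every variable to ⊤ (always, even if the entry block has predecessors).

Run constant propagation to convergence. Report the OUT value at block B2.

Per-block solution:
  B0:   IN=(all ⊤)   OUT={f:4; rest ⊤}
  B1:   IN={f:4; rest ⊤}   OUT={f:4; rest ⊤}
  B2:   IN={f:4; rest ⊤}   OUT={f:4; rest ⊤}
  B3:   IN={f:4; rest ⊤}   OUT={f:4; rest ⊤}
  B4:   IN={f:4; rest ⊤}   OUT={a:-3, f:4; rest ⊤}
  B5:   IN={a:-3, f:4; rest ⊤}   OUT={a:-3; rest ⊤}
  B6:   IN={a:-3; rest ⊤}   OUT={a:-3, f:3; rest ⊤}
  B7:   IN={a:-3, f:3; rest ⊤}   OUT={a:-3, f:3; rest ⊤}
  B8:   IN={a:-3, f:3; rest ⊤}   OUT={a:-3, c:0, f:3; rest ⊤}
  B9:   IN={a:-3, f:3; rest ⊤}   OUT={a:-3, c:0, f:3; rest ⊤}

Merge at B2: IN[B2] = OUT[B1] = {a: ⊤, b: ⊤, c: ⊤, d: ⊤, e: ⊤, f: 4}
Applying B2's transfer function to that IN value gives OUT[B2] (row B2 above).

Answer: {a: ⊤, b: ⊤, c: ⊤, d: ⊤, e: ⊤, f: 4}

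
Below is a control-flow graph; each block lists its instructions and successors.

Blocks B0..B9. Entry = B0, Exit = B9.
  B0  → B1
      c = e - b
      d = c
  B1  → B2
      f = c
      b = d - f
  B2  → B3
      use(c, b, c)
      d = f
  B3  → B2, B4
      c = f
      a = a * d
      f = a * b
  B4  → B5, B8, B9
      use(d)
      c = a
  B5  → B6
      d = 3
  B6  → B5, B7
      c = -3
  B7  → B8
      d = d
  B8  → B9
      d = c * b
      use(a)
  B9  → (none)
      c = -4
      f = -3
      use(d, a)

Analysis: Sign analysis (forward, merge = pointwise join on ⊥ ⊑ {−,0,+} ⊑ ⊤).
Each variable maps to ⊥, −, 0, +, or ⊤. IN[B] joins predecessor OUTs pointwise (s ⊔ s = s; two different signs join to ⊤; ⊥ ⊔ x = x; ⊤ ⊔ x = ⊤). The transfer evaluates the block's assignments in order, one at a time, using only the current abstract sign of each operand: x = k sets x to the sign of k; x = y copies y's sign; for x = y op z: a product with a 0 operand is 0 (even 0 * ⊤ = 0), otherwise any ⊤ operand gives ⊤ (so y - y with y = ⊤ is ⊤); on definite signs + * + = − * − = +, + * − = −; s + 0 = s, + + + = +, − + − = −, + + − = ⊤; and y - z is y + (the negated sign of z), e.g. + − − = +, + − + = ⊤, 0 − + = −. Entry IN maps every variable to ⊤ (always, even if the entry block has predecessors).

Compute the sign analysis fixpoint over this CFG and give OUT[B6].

Answer: {a: ⊤, b: ⊤, c: -, d: +, e: ⊤, f: ⊤}

Trace:
Fixpoint table:
  B0:  IN=(all ⊤)  OUT=(all ⊤)
  B1:  IN=(all ⊤)  OUT=(all ⊤)
  B2:  IN=(all ⊤)  OUT=(all ⊤)
  B3:  IN=(all ⊤)  OUT=(all ⊤)
  B4:  IN=(all ⊤)  OUT=(all ⊤)
  B5:  IN=(all ⊤)  OUT={d:+; rest ⊤}
  B6:  IN={d:+; rest ⊤}  OUT={c:-, d:+; rest ⊤}
  B7:  IN={c:-, d:+; rest ⊤}  OUT={c:-, d:+; rest ⊤}
  B8:  IN=(all ⊤)  OUT=(all ⊤)
  B9:  IN=(all ⊤)  OUT={c:-, f:-; rest ⊤}

Merge at B6: IN[B6] = OUT[B5] = {a: ⊤, b: ⊤, c: ⊤, d: +, e: ⊤, f: ⊤}
Applying B6's transfer function to that IN value gives OUT[B6] (row B6 above).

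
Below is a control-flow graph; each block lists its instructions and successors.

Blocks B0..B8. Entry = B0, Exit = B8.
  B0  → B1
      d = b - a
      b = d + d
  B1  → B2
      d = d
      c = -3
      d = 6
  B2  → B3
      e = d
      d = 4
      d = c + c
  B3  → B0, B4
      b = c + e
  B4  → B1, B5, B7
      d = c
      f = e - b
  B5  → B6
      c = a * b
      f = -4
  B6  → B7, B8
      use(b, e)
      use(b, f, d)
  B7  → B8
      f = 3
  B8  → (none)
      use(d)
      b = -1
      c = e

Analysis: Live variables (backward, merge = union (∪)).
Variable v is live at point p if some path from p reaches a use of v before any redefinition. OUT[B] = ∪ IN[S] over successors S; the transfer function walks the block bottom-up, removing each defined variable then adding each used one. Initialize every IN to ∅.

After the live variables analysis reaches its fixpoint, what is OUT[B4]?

Converged values:
  B0:   IN={a, b}   OUT={a, d}
  B1:   IN={a, d}   OUT={a, c, d}
  B2:   IN={a, c, d}   OUT={a, c, e}
  B3:   IN={a, c, e}   OUT={a, b, c, e}
  B4:   IN={a, b, c, e}   OUT={a, b, d, e}
  B5:   IN={a, b, d, e}   OUT={b, d, e, f}
  B6:   IN={b, d, e, f}   OUT={d, e}
  B7:   IN={d, e}   OUT={d, e}
  B8:   IN={d, e}   OUT={}

Merge at B4: OUT[B4] = IN[B1] ⊔ IN[B5] ⊔ IN[B7] = {a, b, d, e}

Answer: {a, b, d, e}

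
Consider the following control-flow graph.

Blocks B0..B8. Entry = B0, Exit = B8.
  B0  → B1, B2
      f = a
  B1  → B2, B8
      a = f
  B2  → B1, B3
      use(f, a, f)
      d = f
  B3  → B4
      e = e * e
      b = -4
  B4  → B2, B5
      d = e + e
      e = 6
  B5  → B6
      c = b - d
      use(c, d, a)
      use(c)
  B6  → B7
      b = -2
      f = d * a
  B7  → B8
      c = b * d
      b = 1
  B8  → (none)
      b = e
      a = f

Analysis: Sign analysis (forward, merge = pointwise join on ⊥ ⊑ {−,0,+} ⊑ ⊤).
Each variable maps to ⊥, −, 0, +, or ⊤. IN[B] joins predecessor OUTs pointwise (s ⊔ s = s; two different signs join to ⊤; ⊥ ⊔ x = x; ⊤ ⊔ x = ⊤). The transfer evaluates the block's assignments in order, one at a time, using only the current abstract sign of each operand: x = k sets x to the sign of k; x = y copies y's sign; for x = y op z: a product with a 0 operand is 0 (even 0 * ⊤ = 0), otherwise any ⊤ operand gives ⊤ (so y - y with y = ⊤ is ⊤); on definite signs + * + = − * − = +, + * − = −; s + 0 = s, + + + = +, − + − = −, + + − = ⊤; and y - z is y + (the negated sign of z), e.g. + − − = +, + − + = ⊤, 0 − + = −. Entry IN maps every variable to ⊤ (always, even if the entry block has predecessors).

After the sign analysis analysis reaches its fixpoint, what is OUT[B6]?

Converged values:
  B0:  IN=(all ⊤)  OUT=(all ⊤)
  B1:  IN=(all ⊤)  OUT=(all ⊤)
  B2:  IN=(all ⊤)  OUT=(all ⊤)
  B3:  IN=(all ⊤)  OUT={b:-; rest ⊤}
  B4:  IN={b:-; rest ⊤}  OUT={b:-, e:+; rest ⊤}
  B5:  IN={b:-, e:+; rest ⊤}  OUT={b:-, e:+; rest ⊤}
  B6:  IN={b:-, e:+; rest ⊤}  OUT={b:-, e:+; rest ⊤}
  B7:  IN={b:-, e:+; rest ⊤}  OUT={b:+, e:+; rest ⊤}
  B8:  IN=(all ⊤)  OUT=(all ⊤)

Merge at B6: IN[B6] = OUT[B5] = {a: ⊤, b: -, c: ⊤, d: ⊤, e: +, f: ⊤}
Applying B6's transfer function to that IN value gives OUT[B6] (row B6 above).

Answer: {a: ⊤, b: -, c: ⊤, d: ⊤, e: +, f: ⊤}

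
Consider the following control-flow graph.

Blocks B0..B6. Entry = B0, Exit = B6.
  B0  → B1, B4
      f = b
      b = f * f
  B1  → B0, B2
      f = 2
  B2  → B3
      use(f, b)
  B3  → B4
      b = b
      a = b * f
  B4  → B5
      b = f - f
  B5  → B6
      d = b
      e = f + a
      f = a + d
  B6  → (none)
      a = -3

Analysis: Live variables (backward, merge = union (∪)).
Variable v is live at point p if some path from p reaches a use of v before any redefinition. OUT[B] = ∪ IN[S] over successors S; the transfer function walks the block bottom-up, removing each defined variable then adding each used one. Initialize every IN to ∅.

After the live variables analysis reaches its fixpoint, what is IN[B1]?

Fixpoint table:
  B0:   IN={a, b}   OUT={a, b, f}
  B1:   IN={a, b}   OUT={a, b, f}
  B2:   IN={b, f}   OUT={b, f}
  B3:   IN={b, f}   OUT={a, f}
  B4:   IN={a, f}   OUT={a, b, f}
  B5:   IN={a, b, f}   OUT={}
  B6:   IN={}   OUT={}

Merge at B1: OUT[B1] = IN[B0] ⊔ IN[B2] = {a, b, f}
Applying B1's transfer function to that OUT value gives IN[B1] (row B1 above).

Answer: {a, b}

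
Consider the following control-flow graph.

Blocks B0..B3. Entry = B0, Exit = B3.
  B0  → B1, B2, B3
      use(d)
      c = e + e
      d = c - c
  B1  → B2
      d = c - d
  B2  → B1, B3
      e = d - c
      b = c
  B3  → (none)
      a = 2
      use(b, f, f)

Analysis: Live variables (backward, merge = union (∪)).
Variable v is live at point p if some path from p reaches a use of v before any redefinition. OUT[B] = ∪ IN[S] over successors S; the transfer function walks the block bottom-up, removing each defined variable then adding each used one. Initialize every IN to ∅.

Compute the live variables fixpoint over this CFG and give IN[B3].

Answer: {b, f}

Working:
Fixpoint table:
  B0:  IN={b, d, e, f}  OUT={b, c, d, f}
  B1:  IN={c, d, f}  OUT={c, d, f}
  B2:  IN={c, d, f}  OUT={b, c, d, f}
  B3:  IN={b, f}  OUT={}

B3 is the boundary node: OUT[B3] = {}
Applying B3's transfer function to that OUT value gives IN[B3] (row B3 above).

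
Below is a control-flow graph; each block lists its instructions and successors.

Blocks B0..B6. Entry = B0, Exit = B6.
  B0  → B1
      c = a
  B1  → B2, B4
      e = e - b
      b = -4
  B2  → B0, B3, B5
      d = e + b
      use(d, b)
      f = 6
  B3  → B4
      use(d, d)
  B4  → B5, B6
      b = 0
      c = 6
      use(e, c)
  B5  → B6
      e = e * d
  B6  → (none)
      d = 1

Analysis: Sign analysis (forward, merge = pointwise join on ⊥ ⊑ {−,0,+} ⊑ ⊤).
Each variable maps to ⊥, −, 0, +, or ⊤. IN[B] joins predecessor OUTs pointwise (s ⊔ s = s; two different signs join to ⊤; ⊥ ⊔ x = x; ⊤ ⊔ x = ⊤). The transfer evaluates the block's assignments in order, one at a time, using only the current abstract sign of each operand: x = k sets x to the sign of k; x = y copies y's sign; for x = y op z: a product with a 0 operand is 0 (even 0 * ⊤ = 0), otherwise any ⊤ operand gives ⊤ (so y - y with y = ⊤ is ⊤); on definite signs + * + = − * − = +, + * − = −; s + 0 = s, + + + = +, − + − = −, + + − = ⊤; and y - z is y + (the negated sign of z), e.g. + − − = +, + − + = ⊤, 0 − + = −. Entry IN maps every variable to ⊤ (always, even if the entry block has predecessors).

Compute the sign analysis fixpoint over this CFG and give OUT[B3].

Fixpoint table:
  B0: | IN=(all ⊤) | OUT=(all ⊤)
  B1: | IN=(all ⊤) | OUT={b:-; rest ⊤}
  B2: | IN={b:-; rest ⊤} | OUT={b:-, f:+; rest ⊤}
  B3: | IN={b:-, f:+; rest ⊤} | OUT={b:-, f:+; rest ⊤}
  B4: | IN={b:-; rest ⊤} | OUT={b:0, c:+; rest ⊤}
  B5: | IN=(all ⊤) | OUT=(all ⊤)
  B6: | IN=(all ⊤) | OUT={d:+; rest ⊤}

Merge at B3: IN[B3] = OUT[B2] = {a: ⊤, b: -, c: ⊤, d: ⊤, e: ⊤, f: +}
Applying B3's transfer function to that IN value gives OUT[B3] (row B3 above).

Answer: {a: ⊤, b: -, c: ⊤, d: ⊤, e: ⊤, f: +}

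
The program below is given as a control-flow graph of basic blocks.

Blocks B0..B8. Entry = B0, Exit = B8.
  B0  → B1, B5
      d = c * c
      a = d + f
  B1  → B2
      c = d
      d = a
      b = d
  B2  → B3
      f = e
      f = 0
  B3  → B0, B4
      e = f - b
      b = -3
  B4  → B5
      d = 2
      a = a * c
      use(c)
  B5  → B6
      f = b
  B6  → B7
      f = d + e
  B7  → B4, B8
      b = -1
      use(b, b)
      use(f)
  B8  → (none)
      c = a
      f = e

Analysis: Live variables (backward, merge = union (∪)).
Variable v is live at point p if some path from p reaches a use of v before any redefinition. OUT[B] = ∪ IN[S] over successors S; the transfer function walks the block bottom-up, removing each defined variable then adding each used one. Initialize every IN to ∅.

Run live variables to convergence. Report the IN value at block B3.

Answer: {a, b, c, f}

Derivation:
Converged values:
  B0: | IN={b, c, e, f} | OUT={a, b, c, d, e}
  B1: | IN={a, d, e} | OUT={a, b, c, e}
  B2: | IN={a, b, c, e} | OUT={a, b, c, f}
  B3: | IN={a, b, c, f} | OUT={a, b, c, e, f}
  B4: | IN={a, b, c, e} | OUT={a, b, c, d, e}
  B5: | IN={a, b, c, d, e} | OUT={a, c, d, e}
  B6: | IN={a, c, d, e} | OUT={a, c, e, f}
  B7: | IN={a, c, e, f} | OUT={a, b, c, e}
  B8: | IN={a, e} | OUT={}

Merge at B3: OUT[B3] = IN[B0] ⊔ IN[B4] = {a, b, c, e, f}
Applying B3's transfer function to that OUT value gives IN[B3] (row B3 above).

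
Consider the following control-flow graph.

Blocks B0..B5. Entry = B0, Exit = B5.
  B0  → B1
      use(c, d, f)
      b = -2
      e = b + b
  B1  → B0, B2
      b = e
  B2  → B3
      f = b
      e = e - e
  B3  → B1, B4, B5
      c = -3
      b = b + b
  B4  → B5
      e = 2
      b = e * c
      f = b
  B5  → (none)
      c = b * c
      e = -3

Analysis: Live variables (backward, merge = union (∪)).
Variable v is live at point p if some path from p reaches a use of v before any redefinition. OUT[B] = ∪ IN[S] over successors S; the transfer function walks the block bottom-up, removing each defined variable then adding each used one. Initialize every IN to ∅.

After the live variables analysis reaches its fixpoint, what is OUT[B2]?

Answer: {b, d, e, f}

Derivation:
Per-block solution:
  B0: | IN={c, d, f} | OUT={c, d, e, f}
  B1: | IN={c, d, e, f} | OUT={b, c, d, e, f}
  B2: | IN={b, d, e} | OUT={b, d, e, f}
  B3: | IN={b, d, e, f} | OUT={b, c, d, e, f}
  B4: | IN={c} | OUT={b, c}
  B5: | IN={b, c} | OUT={}

Merge at B2: OUT[B2] = IN[B3] = {b, d, e, f}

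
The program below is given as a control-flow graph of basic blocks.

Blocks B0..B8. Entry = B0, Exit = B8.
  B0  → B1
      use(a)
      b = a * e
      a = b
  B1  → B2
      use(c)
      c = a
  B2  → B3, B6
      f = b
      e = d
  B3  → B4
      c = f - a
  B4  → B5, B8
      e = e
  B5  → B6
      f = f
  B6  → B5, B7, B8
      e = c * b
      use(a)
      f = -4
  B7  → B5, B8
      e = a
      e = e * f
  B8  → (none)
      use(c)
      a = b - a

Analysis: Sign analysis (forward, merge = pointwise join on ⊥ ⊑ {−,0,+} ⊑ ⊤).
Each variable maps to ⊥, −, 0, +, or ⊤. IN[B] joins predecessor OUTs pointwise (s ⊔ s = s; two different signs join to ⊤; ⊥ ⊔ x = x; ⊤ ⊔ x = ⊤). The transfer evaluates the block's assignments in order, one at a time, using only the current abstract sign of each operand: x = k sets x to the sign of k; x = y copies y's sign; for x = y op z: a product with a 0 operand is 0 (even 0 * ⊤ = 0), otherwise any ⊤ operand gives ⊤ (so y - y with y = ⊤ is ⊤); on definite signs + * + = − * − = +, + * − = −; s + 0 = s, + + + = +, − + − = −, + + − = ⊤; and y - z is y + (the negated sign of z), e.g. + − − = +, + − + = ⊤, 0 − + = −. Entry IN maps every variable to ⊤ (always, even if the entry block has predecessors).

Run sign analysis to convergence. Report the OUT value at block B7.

Converged values:
  B0: | IN=(all ⊤) | OUT=(all ⊤)
  B1: | IN=(all ⊤) | OUT=(all ⊤)
  B2: | IN=(all ⊤) | OUT=(all ⊤)
  B3: | IN=(all ⊤) | OUT=(all ⊤)
  B4: | IN=(all ⊤) | OUT=(all ⊤)
  B5: | IN=(all ⊤) | OUT=(all ⊤)
  B6: | IN=(all ⊤) | OUT={f:-; rest ⊤}
  B7: | IN={f:-; rest ⊤} | OUT={f:-; rest ⊤}
  B8: | IN=(all ⊤) | OUT=(all ⊤)

Merge at B7: IN[B7] = OUT[B6] = {a: ⊤, b: ⊤, c: ⊤, d: ⊤, e: ⊤, f: -}
Applying B7's transfer function to that IN value gives OUT[B7] (row B7 above).

Answer: {a: ⊤, b: ⊤, c: ⊤, d: ⊤, e: ⊤, f: -}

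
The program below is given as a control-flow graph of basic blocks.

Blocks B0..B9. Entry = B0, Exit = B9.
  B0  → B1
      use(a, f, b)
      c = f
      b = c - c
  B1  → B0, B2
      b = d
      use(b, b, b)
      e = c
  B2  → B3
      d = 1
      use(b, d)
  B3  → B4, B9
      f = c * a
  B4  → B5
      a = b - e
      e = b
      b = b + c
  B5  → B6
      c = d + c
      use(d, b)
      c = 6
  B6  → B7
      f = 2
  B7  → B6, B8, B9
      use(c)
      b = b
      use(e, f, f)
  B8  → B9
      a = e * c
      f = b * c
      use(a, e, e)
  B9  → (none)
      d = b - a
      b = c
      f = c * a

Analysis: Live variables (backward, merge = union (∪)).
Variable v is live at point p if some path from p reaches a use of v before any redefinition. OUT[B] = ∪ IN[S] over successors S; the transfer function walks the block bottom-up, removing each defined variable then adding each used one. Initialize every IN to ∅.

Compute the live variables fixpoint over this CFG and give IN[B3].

Per-block solution:
  B0:  IN={a, b, d, f}  OUT={a, c, d, f}
  B1:  IN={a, c, d, f}  OUT={a, b, c, d, e, f}
  B2:  IN={a, b, c, e}  OUT={a, b, c, d, e}
  B3:  IN={a, b, c, d, e}  OUT={a, b, c, d, e}
  B4:  IN={b, c, d, e}  OUT={a, b, c, d, e}
  B5:  IN={a, b, c, d, e}  OUT={a, b, c, e}
  B6:  IN={a, b, c, e}  OUT={a, b, c, e, f}
  B7:  IN={a, b, c, e, f}  OUT={a, b, c, e}
  B8:  IN={b, c, e}  OUT={a, b, c}
  B9:  IN={a, b, c}  OUT={}

Merge at B3: OUT[B3] = IN[B4] ⊔ IN[B9] = {a, b, c, d, e}
Applying B3's transfer function to that OUT value gives IN[B3] (row B3 above).

Answer: {a, b, c, d, e}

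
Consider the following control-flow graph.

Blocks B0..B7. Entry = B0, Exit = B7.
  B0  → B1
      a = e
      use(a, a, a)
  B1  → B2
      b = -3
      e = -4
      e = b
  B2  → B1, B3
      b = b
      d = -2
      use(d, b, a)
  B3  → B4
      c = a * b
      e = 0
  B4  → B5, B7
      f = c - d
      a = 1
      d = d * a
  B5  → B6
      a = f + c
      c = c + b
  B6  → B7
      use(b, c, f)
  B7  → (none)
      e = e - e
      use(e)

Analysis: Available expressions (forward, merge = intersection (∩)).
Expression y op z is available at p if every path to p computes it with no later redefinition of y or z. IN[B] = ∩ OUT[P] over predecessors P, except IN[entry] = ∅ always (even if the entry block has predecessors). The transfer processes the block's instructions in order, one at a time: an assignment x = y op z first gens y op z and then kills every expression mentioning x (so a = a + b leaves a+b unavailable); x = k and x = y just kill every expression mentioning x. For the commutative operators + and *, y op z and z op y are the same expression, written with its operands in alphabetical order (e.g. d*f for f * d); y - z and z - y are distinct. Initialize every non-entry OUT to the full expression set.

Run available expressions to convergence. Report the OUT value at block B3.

Per-block solution:
  B0: | IN={} | OUT={}
  B1: | IN={} | OUT={}
  B2: | IN={} | OUT={}
  B3: | IN={} | OUT={a*b}
  B4: | IN={a*b} | OUT={}
  B5: | IN={} | OUT={}
  B6: | IN={} | OUT={}
  B7: | IN={} | OUT={}

Merge at B3: IN[B3] = OUT[B2] = {}
Applying B3's transfer function to that IN value gives OUT[B3] (row B3 above).

Answer: {a*b}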